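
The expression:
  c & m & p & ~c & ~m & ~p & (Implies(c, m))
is never true.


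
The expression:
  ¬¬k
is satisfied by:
  {k: True}


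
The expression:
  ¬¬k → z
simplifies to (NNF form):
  z ∨ ¬k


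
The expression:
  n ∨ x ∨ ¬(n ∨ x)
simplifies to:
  True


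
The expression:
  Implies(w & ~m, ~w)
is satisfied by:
  {m: True, w: False}
  {w: False, m: False}
  {w: True, m: True}


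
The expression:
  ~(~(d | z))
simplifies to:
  d | z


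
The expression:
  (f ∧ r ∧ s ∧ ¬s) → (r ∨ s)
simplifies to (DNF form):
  True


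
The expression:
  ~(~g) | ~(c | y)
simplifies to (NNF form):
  g | (~c & ~y)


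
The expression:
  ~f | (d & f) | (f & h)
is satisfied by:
  {d: True, h: True, f: False}
  {d: True, h: False, f: False}
  {h: True, d: False, f: False}
  {d: False, h: False, f: False}
  {f: True, d: True, h: True}
  {f: True, d: True, h: False}
  {f: True, h: True, d: False}


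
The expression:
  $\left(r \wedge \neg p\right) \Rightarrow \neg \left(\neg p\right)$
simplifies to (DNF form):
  $p \vee \neg r$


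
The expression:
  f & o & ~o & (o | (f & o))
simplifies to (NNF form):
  False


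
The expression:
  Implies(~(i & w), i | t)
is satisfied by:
  {i: True, t: True}
  {i: True, t: False}
  {t: True, i: False}


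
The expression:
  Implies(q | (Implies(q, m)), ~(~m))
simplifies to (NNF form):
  m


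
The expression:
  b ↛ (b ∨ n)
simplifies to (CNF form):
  False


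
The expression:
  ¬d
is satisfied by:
  {d: False}


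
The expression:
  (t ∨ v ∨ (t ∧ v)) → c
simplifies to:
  c ∨ (¬t ∧ ¬v)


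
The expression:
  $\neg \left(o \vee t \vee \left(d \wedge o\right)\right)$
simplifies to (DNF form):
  $\neg o \wedge \neg t$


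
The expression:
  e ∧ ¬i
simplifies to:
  e ∧ ¬i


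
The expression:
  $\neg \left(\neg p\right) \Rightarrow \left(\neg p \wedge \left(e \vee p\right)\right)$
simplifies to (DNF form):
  $\neg p$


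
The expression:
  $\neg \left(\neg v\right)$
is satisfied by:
  {v: True}


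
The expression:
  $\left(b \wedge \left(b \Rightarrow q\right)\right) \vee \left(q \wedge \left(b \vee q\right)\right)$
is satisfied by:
  {q: True}


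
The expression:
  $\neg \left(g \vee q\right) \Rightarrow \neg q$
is always true.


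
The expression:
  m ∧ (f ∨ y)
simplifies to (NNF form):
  m ∧ (f ∨ y)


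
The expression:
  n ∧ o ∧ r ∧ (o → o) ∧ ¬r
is never true.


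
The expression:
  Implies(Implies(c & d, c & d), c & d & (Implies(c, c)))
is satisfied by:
  {c: True, d: True}


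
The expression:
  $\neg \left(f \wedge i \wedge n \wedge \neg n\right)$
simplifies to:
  $\text{True}$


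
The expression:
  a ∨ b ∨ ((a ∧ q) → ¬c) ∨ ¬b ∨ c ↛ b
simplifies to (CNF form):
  True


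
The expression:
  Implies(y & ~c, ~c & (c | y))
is always true.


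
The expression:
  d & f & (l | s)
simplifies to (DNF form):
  (d & f & l) | (d & f & s)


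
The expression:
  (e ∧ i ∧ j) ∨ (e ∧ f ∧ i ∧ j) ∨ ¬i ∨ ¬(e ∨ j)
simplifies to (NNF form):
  (e ∧ j) ∨ (¬e ∧ ¬j) ∨ ¬i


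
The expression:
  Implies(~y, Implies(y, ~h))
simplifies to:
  True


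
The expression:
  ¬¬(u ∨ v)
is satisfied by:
  {v: True, u: True}
  {v: True, u: False}
  {u: True, v: False}


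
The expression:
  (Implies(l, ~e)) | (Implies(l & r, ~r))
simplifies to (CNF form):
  ~e | ~l | ~r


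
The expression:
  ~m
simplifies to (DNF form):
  ~m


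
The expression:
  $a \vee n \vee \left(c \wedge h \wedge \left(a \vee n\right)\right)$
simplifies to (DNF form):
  $a \vee n$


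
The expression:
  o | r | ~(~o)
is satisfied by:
  {r: True, o: True}
  {r: True, o: False}
  {o: True, r: False}


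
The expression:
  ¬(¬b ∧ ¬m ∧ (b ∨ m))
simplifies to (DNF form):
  True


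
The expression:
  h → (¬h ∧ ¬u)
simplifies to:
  ¬h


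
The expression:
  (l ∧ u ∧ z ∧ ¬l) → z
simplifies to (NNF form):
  True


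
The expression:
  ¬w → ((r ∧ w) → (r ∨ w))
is always true.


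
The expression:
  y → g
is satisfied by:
  {g: True, y: False}
  {y: False, g: False}
  {y: True, g: True}


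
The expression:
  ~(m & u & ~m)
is always true.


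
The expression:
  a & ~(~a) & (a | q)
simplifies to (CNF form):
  a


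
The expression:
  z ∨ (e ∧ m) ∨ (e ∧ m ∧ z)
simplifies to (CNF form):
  (e ∨ z) ∧ (m ∨ z)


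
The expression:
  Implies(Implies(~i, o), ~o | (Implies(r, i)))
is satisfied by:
  {i: True, o: False, r: False}
  {o: False, r: False, i: False}
  {i: True, r: True, o: False}
  {r: True, o: False, i: False}
  {i: True, o: True, r: False}
  {o: True, i: False, r: False}
  {i: True, r: True, o: True}


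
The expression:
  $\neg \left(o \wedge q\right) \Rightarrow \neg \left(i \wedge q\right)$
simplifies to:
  $o \vee \neg i \vee \neg q$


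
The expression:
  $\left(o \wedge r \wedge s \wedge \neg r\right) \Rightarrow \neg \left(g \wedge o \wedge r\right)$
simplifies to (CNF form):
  $\text{True}$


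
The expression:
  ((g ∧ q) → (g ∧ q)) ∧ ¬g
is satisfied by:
  {g: False}


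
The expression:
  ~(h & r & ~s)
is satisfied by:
  {s: True, h: False, r: False}
  {h: False, r: False, s: False}
  {r: True, s: True, h: False}
  {r: True, h: False, s: False}
  {s: True, h: True, r: False}
  {h: True, s: False, r: False}
  {r: True, h: True, s: True}


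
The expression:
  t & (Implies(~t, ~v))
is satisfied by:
  {t: True}


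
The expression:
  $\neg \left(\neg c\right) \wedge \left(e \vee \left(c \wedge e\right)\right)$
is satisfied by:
  {c: True, e: True}


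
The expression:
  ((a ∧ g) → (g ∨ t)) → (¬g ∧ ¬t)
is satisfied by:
  {g: False, t: False}


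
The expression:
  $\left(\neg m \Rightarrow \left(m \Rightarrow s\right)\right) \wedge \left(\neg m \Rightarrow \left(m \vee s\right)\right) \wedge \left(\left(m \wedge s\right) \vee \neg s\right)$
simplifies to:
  $m$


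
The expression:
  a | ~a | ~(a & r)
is always true.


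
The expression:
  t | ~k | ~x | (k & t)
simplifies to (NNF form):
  t | ~k | ~x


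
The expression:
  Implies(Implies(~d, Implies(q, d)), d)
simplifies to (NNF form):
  d | q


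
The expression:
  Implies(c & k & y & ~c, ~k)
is always true.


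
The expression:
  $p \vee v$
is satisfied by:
  {v: True, p: True}
  {v: True, p: False}
  {p: True, v: False}


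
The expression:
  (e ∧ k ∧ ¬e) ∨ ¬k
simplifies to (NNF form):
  ¬k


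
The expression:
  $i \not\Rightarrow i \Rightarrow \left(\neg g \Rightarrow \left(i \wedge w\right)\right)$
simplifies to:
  $\text{True}$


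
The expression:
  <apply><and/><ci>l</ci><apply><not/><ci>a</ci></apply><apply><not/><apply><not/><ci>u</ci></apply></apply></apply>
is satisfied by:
  {u: True, l: True, a: False}


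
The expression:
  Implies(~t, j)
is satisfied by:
  {t: True, j: True}
  {t: True, j: False}
  {j: True, t: False}


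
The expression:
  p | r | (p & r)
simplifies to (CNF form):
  p | r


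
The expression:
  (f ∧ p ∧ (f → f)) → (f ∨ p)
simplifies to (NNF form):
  True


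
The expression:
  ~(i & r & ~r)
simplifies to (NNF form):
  True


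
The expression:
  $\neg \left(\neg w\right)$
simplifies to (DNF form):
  $w$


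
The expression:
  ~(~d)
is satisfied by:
  {d: True}


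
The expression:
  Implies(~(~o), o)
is always true.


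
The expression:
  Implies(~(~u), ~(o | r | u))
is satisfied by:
  {u: False}


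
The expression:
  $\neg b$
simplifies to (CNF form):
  $\neg b$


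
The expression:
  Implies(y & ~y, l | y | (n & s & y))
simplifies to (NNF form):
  True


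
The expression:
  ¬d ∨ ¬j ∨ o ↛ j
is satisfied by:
  {d: False, j: False}
  {j: True, d: False}
  {d: True, j: False}


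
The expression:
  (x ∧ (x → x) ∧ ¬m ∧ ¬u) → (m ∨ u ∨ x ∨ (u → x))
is always true.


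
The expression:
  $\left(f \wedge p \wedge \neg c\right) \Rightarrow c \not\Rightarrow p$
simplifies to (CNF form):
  $c \vee \neg f \vee \neg p$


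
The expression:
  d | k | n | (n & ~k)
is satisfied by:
  {n: True, d: True, k: True}
  {n: True, d: True, k: False}
  {n: True, k: True, d: False}
  {n: True, k: False, d: False}
  {d: True, k: True, n: False}
  {d: True, k: False, n: False}
  {k: True, d: False, n: False}


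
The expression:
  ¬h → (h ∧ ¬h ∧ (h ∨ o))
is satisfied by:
  {h: True}


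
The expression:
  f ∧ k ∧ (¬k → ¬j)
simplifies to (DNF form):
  f ∧ k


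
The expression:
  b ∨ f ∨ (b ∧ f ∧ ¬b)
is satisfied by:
  {b: True, f: True}
  {b: True, f: False}
  {f: True, b: False}


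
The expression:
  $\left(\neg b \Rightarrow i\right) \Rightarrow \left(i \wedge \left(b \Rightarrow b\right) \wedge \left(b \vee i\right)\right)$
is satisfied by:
  {i: True, b: False}
  {b: False, i: False}
  {b: True, i: True}


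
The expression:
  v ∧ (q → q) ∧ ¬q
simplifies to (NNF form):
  v ∧ ¬q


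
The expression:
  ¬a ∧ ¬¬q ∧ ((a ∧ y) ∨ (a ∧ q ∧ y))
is never true.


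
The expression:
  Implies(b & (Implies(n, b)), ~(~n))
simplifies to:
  n | ~b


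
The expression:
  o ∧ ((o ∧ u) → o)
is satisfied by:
  {o: True}


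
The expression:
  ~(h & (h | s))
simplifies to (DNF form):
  ~h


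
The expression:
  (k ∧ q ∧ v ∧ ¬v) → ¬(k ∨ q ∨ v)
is always true.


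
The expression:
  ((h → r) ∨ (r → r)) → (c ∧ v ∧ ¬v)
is never true.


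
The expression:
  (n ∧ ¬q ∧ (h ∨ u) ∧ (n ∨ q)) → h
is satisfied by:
  {q: True, h: True, u: False, n: False}
  {q: True, u: False, h: False, n: False}
  {h: True, q: False, u: False, n: False}
  {q: False, u: False, h: False, n: False}
  {n: True, q: True, h: True, u: False}
  {n: True, q: True, u: False, h: False}
  {n: True, h: True, q: False, u: False}
  {n: True, q: False, u: False, h: False}
  {q: True, u: True, h: True, n: False}
  {q: True, u: True, n: False, h: False}
  {u: True, h: True, n: False, q: False}
  {u: True, n: False, h: False, q: False}
  {q: True, u: True, n: True, h: True}
  {q: True, u: True, n: True, h: False}
  {u: True, n: True, h: True, q: False}


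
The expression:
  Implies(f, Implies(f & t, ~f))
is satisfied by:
  {t: False, f: False}
  {f: True, t: False}
  {t: True, f: False}


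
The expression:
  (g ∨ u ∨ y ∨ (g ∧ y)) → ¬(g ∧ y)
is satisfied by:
  {g: False, y: False}
  {y: True, g: False}
  {g: True, y: False}


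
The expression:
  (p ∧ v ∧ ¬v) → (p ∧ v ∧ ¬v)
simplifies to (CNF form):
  True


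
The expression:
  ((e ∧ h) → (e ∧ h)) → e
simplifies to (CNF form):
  e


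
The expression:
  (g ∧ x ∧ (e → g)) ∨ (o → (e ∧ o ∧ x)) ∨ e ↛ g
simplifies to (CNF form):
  (e ∨ g ∨ ¬o) ∧ (e ∨ x ∨ ¬o) ∧ (g ∨ ¬g ∨ ¬o) ∧ (x ∨ ¬g ∨ ¬o)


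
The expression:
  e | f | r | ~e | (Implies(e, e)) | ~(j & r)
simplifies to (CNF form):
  True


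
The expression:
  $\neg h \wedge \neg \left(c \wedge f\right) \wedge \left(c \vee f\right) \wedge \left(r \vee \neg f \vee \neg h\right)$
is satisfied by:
  {f: True, h: False, c: False}
  {c: True, h: False, f: False}


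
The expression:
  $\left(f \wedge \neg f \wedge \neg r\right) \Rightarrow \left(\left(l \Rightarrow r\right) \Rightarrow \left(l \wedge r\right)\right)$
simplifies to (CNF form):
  $\text{True}$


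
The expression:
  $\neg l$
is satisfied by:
  {l: False}


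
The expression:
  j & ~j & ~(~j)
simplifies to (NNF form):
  False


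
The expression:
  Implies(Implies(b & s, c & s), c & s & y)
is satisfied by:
  {b: True, s: True, y: True, c: False}
  {b: True, s: True, y: False, c: False}
  {b: True, c: True, s: True, y: True}
  {c: True, s: True, y: True, b: False}


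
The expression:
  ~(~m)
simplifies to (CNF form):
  m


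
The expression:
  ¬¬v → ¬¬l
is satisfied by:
  {l: True, v: False}
  {v: False, l: False}
  {v: True, l: True}


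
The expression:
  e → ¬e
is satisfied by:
  {e: False}


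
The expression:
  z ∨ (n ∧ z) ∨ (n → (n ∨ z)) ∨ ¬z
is always true.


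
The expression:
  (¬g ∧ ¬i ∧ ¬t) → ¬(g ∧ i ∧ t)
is always true.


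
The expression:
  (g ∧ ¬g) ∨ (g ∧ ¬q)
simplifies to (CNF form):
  g ∧ ¬q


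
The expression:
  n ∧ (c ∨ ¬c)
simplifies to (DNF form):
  n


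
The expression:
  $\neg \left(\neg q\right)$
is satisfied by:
  {q: True}


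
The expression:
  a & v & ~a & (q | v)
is never true.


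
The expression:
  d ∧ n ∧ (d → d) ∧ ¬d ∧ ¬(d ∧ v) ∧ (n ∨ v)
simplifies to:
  False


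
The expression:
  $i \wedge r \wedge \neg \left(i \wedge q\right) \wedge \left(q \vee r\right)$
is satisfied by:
  {r: True, i: True, q: False}


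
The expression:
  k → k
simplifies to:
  True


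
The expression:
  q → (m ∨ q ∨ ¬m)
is always true.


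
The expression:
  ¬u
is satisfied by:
  {u: False}


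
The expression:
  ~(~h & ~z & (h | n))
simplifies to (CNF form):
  h | z | ~n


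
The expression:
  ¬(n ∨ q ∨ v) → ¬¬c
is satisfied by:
  {n: True, c: True, q: True, v: True}
  {n: True, c: True, q: True, v: False}
  {n: True, c: True, v: True, q: False}
  {n: True, c: True, v: False, q: False}
  {n: True, q: True, v: True, c: False}
  {n: True, q: True, v: False, c: False}
  {n: True, q: False, v: True, c: False}
  {n: True, q: False, v: False, c: False}
  {c: True, q: True, v: True, n: False}
  {c: True, q: True, v: False, n: False}
  {c: True, v: True, q: False, n: False}
  {c: True, v: False, q: False, n: False}
  {q: True, v: True, c: False, n: False}
  {q: True, c: False, v: False, n: False}
  {v: True, c: False, q: False, n: False}


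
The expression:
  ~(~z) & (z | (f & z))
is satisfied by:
  {z: True}


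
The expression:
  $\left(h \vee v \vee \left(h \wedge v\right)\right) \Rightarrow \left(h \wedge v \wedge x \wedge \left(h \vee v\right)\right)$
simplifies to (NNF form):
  $\left(h \vee \neg v\right) \wedge \left(v \vee \neg h\right) \wedge \left(x \vee \neg v\right)$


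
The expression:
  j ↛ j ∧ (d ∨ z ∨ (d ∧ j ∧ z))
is never true.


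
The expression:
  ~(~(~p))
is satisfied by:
  {p: False}


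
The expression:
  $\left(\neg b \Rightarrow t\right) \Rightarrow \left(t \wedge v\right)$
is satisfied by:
  {v: True, b: False, t: False}
  {b: False, t: False, v: False}
  {v: True, t: True, b: False}
  {v: True, b: True, t: True}


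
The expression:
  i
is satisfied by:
  {i: True}


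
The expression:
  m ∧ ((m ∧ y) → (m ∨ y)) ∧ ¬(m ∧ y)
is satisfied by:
  {m: True, y: False}


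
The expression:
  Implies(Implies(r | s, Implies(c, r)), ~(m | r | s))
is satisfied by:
  {c: True, r: False, m: False, s: False}
  {c: False, r: False, m: False, s: False}
  {s: True, c: True, r: False, m: False}
  {s: True, m: True, c: True, r: False}


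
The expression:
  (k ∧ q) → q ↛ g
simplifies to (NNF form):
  ¬g ∨ ¬k ∨ ¬q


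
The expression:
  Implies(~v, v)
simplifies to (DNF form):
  v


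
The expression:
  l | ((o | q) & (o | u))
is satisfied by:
  {q: True, o: True, l: True, u: True}
  {q: True, o: True, l: True, u: False}
  {o: True, l: True, u: True, q: False}
  {o: True, l: True, u: False, q: False}
  {q: True, o: True, u: True, l: False}
  {q: True, o: True, u: False, l: False}
  {o: True, u: True, l: False, q: False}
  {o: True, u: False, l: False, q: False}
  {q: True, l: True, u: True, o: False}
  {q: True, l: True, u: False, o: False}
  {l: True, u: True, o: False, q: False}
  {l: True, o: False, u: False, q: False}
  {q: True, u: True, o: False, l: False}


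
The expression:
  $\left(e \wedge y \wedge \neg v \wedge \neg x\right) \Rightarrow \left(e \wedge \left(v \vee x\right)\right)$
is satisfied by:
  {x: True, v: True, e: False, y: False}
  {x: True, e: False, v: False, y: False}
  {v: True, x: False, e: False, y: False}
  {x: False, e: False, v: False, y: False}
  {y: True, x: True, v: True, e: False}
  {y: True, x: True, e: False, v: False}
  {y: True, v: True, x: False, e: False}
  {y: True, x: False, e: False, v: False}
  {x: True, e: True, v: True, y: False}
  {x: True, e: True, y: False, v: False}
  {e: True, v: True, y: False, x: False}
  {e: True, y: False, v: False, x: False}
  {x: True, e: True, y: True, v: True}
  {x: True, e: True, y: True, v: False}
  {e: True, y: True, v: True, x: False}


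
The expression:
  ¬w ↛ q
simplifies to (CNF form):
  q ∨ ¬w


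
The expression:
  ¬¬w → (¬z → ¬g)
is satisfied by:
  {z: True, w: False, g: False}
  {w: False, g: False, z: False}
  {g: True, z: True, w: False}
  {g: True, w: False, z: False}
  {z: True, w: True, g: False}
  {w: True, z: False, g: False}
  {g: True, w: True, z: True}


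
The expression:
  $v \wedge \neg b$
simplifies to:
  $v \wedge \neg b$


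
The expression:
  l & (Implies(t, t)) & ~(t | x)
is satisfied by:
  {l: True, t: False, x: False}


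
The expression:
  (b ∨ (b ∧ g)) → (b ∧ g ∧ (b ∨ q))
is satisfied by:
  {g: True, b: False}
  {b: False, g: False}
  {b: True, g: True}


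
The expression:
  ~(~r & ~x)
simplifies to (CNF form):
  r | x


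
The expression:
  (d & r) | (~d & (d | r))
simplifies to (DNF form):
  r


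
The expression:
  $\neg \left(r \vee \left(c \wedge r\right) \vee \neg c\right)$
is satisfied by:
  {c: True, r: False}


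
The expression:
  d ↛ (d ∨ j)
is never true.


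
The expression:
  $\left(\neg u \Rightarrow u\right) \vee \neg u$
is always true.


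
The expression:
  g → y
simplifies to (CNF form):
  y ∨ ¬g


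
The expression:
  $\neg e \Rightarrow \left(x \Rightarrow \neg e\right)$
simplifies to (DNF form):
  $\text{True}$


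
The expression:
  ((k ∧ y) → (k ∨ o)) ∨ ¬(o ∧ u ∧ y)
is always true.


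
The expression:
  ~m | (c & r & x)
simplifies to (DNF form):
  ~m | (c & r & x)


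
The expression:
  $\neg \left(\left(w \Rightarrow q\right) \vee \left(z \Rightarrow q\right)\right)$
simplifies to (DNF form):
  $w \wedge z \wedge \neg q$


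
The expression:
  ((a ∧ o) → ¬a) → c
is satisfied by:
  {a: True, c: True, o: True}
  {a: True, c: True, o: False}
  {c: True, o: True, a: False}
  {c: True, o: False, a: False}
  {a: True, o: True, c: False}


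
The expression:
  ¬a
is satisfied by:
  {a: False}


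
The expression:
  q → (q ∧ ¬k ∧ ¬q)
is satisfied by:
  {q: False}


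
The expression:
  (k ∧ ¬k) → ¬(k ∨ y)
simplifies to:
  True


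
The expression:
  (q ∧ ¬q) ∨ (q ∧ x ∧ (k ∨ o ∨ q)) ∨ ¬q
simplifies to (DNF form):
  x ∨ ¬q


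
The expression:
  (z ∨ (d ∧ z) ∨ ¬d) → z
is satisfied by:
  {d: True, z: True}
  {d: True, z: False}
  {z: True, d: False}


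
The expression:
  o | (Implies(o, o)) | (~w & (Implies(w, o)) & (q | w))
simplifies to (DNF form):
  True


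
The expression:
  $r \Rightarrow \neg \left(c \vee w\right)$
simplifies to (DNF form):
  $\left(\neg c \wedge \neg w\right) \vee \neg r$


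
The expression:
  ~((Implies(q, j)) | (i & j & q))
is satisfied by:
  {q: True, j: False}


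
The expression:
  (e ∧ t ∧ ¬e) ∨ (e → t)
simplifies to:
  t ∨ ¬e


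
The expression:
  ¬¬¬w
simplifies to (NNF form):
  ¬w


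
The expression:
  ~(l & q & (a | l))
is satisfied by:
  {l: False, q: False}
  {q: True, l: False}
  {l: True, q: False}


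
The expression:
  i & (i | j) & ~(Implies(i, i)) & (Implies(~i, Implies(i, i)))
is never true.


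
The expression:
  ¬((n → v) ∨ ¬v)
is never true.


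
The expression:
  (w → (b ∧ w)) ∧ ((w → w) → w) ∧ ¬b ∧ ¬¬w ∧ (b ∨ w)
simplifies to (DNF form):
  False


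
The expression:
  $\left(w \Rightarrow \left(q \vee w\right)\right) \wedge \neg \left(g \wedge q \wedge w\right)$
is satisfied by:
  {w: False, q: False, g: False}
  {g: True, w: False, q: False}
  {q: True, w: False, g: False}
  {g: True, q: True, w: False}
  {w: True, g: False, q: False}
  {g: True, w: True, q: False}
  {q: True, w: True, g: False}


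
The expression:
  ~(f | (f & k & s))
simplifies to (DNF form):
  ~f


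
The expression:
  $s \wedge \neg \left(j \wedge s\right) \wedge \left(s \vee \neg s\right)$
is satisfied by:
  {s: True, j: False}


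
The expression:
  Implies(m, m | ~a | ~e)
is always true.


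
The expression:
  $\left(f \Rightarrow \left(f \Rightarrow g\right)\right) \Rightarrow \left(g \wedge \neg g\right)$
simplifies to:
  $f \wedge \neg g$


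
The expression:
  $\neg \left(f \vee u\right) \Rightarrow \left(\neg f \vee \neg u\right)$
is always true.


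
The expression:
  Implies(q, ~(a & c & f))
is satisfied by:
  {c: False, q: False, a: False, f: False}
  {f: True, c: False, q: False, a: False}
  {a: True, c: False, q: False, f: False}
  {f: True, a: True, c: False, q: False}
  {q: True, f: False, c: False, a: False}
  {f: True, q: True, c: False, a: False}
  {a: True, q: True, f: False, c: False}
  {f: True, a: True, q: True, c: False}
  {c: True, a: False, q: False, f: False}
  {f: True, c: True, a: False, q: False}
  {a: True, c: True, f: False, q: False}
  {f: True, a: True, c: True, q: False}
  {q: True, c: True, a: False, f: False}
  {f: True, q: True, c: True, a: False}
  {a: True, q: True, c: True, f: False}


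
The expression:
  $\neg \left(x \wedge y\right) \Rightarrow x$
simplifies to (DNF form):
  $x$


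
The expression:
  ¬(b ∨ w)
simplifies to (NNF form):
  ¬b ∧ ¬w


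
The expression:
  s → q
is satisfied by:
  {q: True, s: False}
  {s: False, q: False}
  {s: True, q: True}


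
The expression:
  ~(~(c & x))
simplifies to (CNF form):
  c & x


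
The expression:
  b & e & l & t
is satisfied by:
  {t: True, e: True, b: True, l: True}


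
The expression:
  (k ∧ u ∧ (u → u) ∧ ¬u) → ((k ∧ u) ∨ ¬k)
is always true.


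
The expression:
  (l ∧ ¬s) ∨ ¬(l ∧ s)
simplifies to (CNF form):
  ¬l ∨ ¬s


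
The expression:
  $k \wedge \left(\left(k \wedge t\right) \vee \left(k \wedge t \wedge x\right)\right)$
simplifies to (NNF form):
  $k \wedge t$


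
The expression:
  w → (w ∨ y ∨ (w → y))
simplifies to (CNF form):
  True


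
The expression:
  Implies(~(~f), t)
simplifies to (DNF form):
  t | ~f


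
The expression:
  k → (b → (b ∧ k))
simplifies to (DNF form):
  True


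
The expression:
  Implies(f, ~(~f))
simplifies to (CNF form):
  True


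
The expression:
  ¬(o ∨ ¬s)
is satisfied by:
  {s: True, o: False}


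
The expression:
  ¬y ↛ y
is always true.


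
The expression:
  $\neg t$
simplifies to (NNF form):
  $\neg t$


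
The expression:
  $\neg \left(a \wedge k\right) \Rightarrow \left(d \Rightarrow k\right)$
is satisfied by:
  {k: True, d: False}
  {d: False, k: False}
  {d: True, k: True}


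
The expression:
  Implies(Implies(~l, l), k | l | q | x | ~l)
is always true.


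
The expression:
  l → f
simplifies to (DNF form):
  f ∨ ¬l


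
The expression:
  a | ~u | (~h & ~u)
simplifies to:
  a | ~u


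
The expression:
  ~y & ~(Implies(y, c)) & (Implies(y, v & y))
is never true.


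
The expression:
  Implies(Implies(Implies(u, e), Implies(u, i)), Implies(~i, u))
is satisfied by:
  {i: True, u: True}
  {i: True, u: False}
  {u: True, i: False}


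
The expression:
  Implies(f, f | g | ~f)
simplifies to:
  True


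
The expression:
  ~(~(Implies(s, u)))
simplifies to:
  u | ~s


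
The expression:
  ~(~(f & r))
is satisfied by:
  {r: True, f: True}


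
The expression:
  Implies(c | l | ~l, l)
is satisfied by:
  {l: True}


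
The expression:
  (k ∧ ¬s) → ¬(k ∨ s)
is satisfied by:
  {s: True, k: False}
  {k: False, s: False}
  {k: True, s: True}


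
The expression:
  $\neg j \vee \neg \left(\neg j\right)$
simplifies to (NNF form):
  $\text{True}$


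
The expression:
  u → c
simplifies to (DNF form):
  c ∨ ¬u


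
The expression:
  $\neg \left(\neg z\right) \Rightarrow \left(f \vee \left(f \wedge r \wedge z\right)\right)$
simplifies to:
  $f \vee \neg z$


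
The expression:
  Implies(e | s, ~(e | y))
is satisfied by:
  {e: False, s: False, y: False}
  {y: True, e: False, s: False}
  {s: True, e: False, y: False}


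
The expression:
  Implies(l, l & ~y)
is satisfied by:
  {l: False, y: False}
  {y: True, l: False}
  {l: True, y: False}


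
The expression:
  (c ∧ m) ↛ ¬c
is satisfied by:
  {c: True, m: True}


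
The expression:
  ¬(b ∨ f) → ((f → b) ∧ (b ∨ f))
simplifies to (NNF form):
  b ∨ f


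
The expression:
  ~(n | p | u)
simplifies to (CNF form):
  ~n & ~p & ~u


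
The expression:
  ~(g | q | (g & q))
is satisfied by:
  {q: False, g: False}


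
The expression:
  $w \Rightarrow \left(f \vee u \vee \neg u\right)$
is always true.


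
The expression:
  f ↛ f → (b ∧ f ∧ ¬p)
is always true.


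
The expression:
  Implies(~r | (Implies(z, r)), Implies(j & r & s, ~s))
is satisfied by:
  {s: False, r: False, j: False}
  {j: True, s: False, r: False}
  {r: True, s: False, j: False}
  {j: True, r: True, s: False}
  {s: True, j: False, r: False}
  {j: True, s: True, r: False}
  {r: True, s: True, j: False}


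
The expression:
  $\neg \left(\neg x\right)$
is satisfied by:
  {x: True}


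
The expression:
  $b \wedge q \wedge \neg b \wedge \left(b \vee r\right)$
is never true.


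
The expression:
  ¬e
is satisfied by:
  {e: False}


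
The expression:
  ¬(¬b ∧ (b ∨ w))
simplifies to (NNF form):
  b ∨ ¬w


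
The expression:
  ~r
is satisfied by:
  {r: False}


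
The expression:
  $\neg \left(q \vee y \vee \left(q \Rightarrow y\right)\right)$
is never true.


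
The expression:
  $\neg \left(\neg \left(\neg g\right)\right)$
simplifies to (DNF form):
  $\neg g$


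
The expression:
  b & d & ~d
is never true.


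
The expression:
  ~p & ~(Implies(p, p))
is never true.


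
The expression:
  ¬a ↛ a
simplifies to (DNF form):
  True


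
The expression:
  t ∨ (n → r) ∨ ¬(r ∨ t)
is always true.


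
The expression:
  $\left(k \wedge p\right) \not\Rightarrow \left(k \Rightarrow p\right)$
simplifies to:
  $\text{False}$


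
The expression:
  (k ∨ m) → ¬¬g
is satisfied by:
  {g: True, m: False, k: False}
  {g: True, k: True, m: False}
  {g: True, m: True, k: False}
  {g: True, k: True, m: True}
  {k: False, m: False, g: False}


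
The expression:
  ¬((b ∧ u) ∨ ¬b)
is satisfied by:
  {b: True, u: False}


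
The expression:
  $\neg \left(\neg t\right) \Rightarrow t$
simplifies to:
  $\text{True}$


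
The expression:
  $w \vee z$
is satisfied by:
  {z: True, w: True}
  {z: True, w: False}
  {w: True, z: False}


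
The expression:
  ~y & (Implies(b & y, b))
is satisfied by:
  {y: False}


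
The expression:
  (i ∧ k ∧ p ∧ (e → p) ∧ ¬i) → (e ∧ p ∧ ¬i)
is always true.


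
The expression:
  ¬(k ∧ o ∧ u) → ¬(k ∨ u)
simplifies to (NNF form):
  (k ∨ ¬u) ∧ (o ∨ ¬u) ∧ (u ∨ ¬k)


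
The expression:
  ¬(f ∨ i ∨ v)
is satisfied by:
  {v: False, f: False, i: False}


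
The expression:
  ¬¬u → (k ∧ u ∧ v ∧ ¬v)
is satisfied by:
  {u: False}


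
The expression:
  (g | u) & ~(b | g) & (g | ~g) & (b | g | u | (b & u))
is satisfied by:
  {u: True, g: False, b: False}


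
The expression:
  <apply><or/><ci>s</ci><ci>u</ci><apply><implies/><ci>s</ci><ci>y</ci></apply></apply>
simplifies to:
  <true/>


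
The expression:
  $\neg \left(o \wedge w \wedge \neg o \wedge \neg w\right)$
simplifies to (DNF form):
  $\text{True}$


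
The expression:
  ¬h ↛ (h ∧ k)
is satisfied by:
  {h: False}


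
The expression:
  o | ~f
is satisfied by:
  {o: True, f: False}
  {f: False, o: False}
  {f: True, o: True}


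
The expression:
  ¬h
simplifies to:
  ¬h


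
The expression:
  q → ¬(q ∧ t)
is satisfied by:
  {t: False, q: False}
  {q: True, t: False}
  {t: True, q: False}


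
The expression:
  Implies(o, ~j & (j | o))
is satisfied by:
  {o: False, j: False}
  {j: True, o: False}
  {o: True, j: False}


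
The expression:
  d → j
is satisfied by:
  {j: True, d: False}
  {d: False, j: False}
  {d: True, j: True}


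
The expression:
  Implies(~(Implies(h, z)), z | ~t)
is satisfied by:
  {z: True, h: False, t: False}
  {h: False, t: False, z: False}
  {z: True, t: True, h: False}
  {t: True, h: False, z: False}
  {z: True, h: True, t: False}
  {h: True, z: False, t: False}
  {z: True, t: True, h: True}


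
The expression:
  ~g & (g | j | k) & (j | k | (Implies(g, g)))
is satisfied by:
  {k: True, j: True, g: False}
  {k: True, g: False, j: False}
  {j: True, g: False, k: False}


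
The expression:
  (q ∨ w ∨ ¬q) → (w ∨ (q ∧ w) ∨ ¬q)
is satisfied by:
  {w: True, q: False}
  {q: False, w: False}
  {q: True, w: True}


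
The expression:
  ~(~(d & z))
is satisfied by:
  {z: True, d: True}


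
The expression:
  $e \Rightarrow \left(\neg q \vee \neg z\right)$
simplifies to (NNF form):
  $\neg e \vee \neg q \vee \neg z$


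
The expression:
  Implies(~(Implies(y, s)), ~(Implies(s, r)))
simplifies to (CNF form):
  s | ~y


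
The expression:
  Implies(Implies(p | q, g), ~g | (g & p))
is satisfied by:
  {p: True, g: False}
  {g: False, p: False}
  {g: True, p: True}


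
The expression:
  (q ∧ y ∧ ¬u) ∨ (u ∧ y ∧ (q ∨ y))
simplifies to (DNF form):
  (q ∧ y) ∨ (u ∧ y)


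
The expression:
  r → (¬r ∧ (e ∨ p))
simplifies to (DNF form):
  ¬r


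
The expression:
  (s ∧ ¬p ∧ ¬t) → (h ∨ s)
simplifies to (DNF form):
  True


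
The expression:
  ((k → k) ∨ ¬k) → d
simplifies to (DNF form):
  d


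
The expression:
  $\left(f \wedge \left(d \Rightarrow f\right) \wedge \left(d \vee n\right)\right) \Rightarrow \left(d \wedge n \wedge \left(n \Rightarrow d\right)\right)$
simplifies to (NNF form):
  $\left(d \wedge n\right) \vee \left(\neg d \wedge \neg n\right) \vee \neg f$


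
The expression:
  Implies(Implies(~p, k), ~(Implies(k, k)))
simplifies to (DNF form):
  ~k & ~p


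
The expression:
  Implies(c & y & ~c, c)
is always true.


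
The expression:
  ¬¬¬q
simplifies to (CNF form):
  ¬q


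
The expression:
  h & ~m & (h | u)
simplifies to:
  h & ~m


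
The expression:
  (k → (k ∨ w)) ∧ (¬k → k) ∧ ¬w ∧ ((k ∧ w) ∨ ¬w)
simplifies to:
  k ∧ ¬w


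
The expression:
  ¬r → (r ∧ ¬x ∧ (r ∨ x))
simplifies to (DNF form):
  r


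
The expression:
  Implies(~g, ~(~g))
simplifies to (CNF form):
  g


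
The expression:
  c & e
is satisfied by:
  {c: True, e: True}


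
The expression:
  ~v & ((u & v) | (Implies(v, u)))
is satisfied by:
  {v: False}


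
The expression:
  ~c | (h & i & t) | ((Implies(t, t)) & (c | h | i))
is always true.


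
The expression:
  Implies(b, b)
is always true.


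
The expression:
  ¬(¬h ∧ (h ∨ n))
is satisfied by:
  {h: True, n: False}
  {n: False, h: False}
  {n: True, h: True}


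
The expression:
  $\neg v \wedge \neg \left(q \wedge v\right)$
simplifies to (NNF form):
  $\neg v$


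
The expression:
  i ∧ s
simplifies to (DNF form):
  i ∧ s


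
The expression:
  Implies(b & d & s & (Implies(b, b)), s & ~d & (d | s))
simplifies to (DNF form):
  ~b | ~d | ~s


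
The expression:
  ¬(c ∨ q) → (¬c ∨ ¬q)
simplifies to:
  True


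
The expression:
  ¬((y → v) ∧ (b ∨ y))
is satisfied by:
  {y: False, b: False, v: False}
  {v: True, y: False, b: False}
  {y: True, v: False, b: False}
  {b: True, y: True, v: False}


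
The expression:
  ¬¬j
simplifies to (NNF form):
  j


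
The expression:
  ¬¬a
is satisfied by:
  {a: True}


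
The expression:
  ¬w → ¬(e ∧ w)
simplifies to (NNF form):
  True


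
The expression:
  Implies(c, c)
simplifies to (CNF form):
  True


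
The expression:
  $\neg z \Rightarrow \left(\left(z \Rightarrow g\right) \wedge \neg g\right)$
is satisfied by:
  {z: True, g: False}
  {g: False, z: False}
  {g: True, z: True}


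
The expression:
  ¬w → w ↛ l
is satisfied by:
  {w: True}


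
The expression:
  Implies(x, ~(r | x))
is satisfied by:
  {x: False}


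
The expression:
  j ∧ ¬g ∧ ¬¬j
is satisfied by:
  {j: True, g: False}


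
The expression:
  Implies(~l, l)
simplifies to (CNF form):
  l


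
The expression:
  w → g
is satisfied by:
  {g: True, w: False}
  {w: False, g: False}
  {w: True, g: True}


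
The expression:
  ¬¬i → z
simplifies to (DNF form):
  z ∨ ¬i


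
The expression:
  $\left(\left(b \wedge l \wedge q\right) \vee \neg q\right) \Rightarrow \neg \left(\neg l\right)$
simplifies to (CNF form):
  $l \vee q$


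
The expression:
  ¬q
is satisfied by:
  {q: False}


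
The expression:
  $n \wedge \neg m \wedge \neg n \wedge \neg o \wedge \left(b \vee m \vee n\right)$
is never true.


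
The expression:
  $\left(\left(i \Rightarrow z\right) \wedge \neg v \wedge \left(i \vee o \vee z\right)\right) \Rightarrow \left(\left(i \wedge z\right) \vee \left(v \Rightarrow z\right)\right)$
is always true.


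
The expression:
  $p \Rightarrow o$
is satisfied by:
  {o: True, p: False}
  {p: False, o: False}
  {p: True, o: True}


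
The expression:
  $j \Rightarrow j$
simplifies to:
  $\text{True}$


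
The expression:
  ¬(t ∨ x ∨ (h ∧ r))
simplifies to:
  ¬t ∧ ¬x ∧ (¬h ∨ ¬r)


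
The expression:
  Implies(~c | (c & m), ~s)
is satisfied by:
  {c: True, m: False, s: False}
  {m: False, s: False, c: False}
  {c: True, m: True, s: False}
  {m: True, c: False, s: False}
  {s: True, c: True, m: False}


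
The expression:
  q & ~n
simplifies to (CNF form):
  q & ~n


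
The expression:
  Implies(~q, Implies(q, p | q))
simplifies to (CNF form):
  True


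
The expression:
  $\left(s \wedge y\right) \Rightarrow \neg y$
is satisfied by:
  {s: False, y: False}
  {y: True, s: False}
  {s: True, y: False}


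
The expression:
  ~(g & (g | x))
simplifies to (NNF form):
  ~g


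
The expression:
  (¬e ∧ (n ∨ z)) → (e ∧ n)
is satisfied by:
  {e: True, z: False, n: False}
  {n: True, e: True, z: False}
  {e: True, z: True, n: False}
  {n: True, e: True, z: True}
  {n: False, z: False, e: False}


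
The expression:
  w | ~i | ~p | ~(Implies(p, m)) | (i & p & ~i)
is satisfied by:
  {w: True, p: False, m: False, i: False}
  {w: False, p: False, m: False, i: False}
  {w: True, i: True, p: False, m: False}
  {i: True, w: False, p: False, m: False}
  {w: True, m: True, i: False, p: False}
  {m: True, i: False, p: False, w: False}
  {w: True, i: True, m: True, p: False}
  {i: True, m: True, w: False, p: False}
  {w: True, p: True, i: False, m: False}
  {p: True, i: False, m: False, w: False}
  {w: True, i: True, p: True, m: False}
  {i: True, p: True, w: False, m: False}
  {w: True, m: True, p: True, i: False}
  {m: True, p: True, i: False, w: False}
  {w: True, i: True, m: True, p: True}


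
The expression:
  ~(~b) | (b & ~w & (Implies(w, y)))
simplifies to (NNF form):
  b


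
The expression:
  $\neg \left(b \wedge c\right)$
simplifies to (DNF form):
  $\neg b \vee \neg c$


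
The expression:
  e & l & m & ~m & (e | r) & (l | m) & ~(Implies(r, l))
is never true.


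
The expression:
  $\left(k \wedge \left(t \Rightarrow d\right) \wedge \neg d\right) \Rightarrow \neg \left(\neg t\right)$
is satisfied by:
  {d: True, t: True, k: False}
  {d: True, k: False, t: False}
  {t: True, k: False, d: False}
  {t: False, k: False, d: False}
  {d: True, t: True, k: True}
  {d: True, k: True, t: False}
  {t: True, k: True, d: False}


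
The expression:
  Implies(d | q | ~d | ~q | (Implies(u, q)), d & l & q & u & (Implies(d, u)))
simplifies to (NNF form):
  d & l & q & u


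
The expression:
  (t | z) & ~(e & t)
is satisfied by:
  {z: True, t: False, e: False}
  {z: True, e: True, t: False}
  {z: True, t: True, e: False}
  {t: True, e: False, z: False}


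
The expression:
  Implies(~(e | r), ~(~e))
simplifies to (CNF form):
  e | r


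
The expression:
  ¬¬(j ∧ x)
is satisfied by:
  {j: True, x: True}


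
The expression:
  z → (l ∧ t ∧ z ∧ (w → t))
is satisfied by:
  {l: True, t: True, z: False}
  {l: True, t: False, z: False}
  {t: True, l: False, z: False}
  {l: False, t: False, z: False}
  {z: True, l: True, t: True}


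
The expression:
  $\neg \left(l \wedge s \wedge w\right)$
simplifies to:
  $\neg l \vee \neg s \vee \neg w$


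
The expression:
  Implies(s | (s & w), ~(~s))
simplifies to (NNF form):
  True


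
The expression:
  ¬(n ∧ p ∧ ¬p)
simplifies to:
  True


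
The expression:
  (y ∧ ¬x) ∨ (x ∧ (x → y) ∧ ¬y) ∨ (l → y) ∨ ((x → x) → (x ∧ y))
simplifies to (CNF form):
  y ∨ ¬l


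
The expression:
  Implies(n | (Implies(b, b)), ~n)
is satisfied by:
  {n: False}


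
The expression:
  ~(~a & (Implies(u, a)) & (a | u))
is always true.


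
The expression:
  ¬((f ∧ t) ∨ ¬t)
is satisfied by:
  {t: True, f: False}


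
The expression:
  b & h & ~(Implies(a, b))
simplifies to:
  False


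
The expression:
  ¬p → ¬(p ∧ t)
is always true.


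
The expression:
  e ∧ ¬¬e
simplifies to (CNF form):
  e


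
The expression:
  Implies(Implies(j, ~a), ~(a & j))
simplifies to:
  True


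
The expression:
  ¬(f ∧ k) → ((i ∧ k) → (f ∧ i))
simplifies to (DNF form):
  f ∨ ¬i ∨ ¬k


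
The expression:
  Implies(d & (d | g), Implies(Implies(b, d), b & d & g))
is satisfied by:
  {b: True, g: True, d: False}
  {b: True, g: False, d: False}
  {g: True, b: False, d: False}
  {b: False, g: False, d: False}
  {b: True, d: True, g: True}


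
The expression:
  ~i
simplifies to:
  ~i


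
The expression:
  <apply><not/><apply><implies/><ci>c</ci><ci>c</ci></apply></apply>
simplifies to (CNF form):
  <false/>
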